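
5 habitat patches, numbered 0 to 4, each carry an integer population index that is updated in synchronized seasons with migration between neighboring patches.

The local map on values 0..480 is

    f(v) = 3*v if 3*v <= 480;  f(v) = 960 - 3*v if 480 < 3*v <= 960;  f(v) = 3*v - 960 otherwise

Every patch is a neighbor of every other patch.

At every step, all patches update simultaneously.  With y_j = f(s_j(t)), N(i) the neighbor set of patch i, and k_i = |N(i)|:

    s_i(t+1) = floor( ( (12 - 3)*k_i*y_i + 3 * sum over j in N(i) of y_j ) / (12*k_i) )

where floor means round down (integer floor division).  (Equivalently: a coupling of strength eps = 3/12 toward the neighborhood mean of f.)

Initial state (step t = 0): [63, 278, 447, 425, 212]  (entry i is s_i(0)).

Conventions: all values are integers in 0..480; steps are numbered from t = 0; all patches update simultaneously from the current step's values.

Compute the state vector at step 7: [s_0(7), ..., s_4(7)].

Simulating step by step:
t=0: [63, 278, 447, 425, 212]
t=1: [213, 170, 345, 300, 306]
t=2: [279, 368, 110, 100, 88]
t=3: [157, 171, 299, 278, 254]
t=4: [405, 388, 124, 168, 217]
t=5: [275, 240, 355, 413, 312]
t=6: [141, 213, 121, 240, 65]
t=7: [387, 317, 345, 261, 230]

Answer: [387, 317, 345, 261, 230]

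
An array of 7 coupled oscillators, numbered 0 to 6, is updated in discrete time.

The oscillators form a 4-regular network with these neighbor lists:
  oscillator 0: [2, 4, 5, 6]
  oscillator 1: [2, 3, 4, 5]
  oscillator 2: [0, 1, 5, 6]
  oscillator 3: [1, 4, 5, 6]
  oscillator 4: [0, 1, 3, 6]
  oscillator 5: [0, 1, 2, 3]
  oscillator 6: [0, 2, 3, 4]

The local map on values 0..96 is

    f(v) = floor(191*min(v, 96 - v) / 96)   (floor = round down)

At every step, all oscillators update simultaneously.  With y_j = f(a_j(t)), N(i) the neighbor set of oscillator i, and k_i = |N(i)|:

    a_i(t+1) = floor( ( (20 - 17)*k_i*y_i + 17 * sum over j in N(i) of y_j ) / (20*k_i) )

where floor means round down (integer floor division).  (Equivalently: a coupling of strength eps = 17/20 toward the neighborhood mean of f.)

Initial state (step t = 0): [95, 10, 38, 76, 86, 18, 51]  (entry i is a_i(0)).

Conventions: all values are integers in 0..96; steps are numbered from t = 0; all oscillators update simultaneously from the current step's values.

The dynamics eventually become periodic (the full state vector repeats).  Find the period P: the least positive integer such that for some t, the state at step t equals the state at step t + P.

Simulating step by step:
t=0: [95, 10, 38, 76, 86, 18, 51]
t=1: [46, 38, 41, 40, 34, 33, 41]
t=2: [76, 73, 78, 73, 79, 79, 79]
t=3: [34, 37, 37, 37, 39, 39, 37]
t=4: [73, 74, 72, 74, 72, 72, 72]
t=5: [46, 45, 45, 45, 44, 44, 45]
t=6: [88, 88, 89, 88, 89, 89, 89]
t=7: [13, 13, 13, 13, 14, 14, 13]
t=8: [25, 25, 25, 25, 25, 25, 25]
t=9: [49, 49, 49, 49, 49, 49, 49]
t=10: [93, 93, 93, 93, 93, 93, 93]
t=11: [5, 5, 5, 5, 5, 5, 5]
t=12: [9, 9, 9, 9, 9, 9, 9]
t=13: [17, 17, 17, 17, 17, 17, 17]
t=14: [33, 33, 33, 33, 33, 33, 33]
t=15: [65, 65, 65, 65, 65, 65, 65]
t=16: [61, 61, 61, 61, 61, 61, 61]
t=17: [69, 69, 69, 69, 69, 69, 69]
t=18: [53, 53, 53, 53, 53, 53, 53]
t=19: [85, 85, 85, 85, 85, 85, 85]
t=20: [21, 21, 21, 21, 21, 21, 21]
t=21: [41, 41, 41, 41, 41, 41, 41]
t=22: [81, 81, 81, 81, 81, 81, 81]
t=23: [29, 29, 29, 29, 29, 29, 29]
t=24: [57, 57, 57, 57, 57, 57, 57]
t=25: [77, 77, 77, 77, 77, 77, 77]
t=26: [37, 37, 37, 37, 37, 37, 37]
t=27: [73, 73, 73, 73, 73, 73, 73]
t=28: [45, 45, 45, 45, 45, 45, 45]
t=29: [89, 89, 89, 89, 89, 89, 89]
t=30: [13, 13, 13, 13, 13, 13, 13]
t=31: [25, 25, 25, 25, 25, 25, 25]

Answer: 23
Key observation: The state at step 8, [25, 25, 25, 25, 25, 25, 25], reappears at step 31 — and no state repeats earlier — so the cycle the system enters has period 23.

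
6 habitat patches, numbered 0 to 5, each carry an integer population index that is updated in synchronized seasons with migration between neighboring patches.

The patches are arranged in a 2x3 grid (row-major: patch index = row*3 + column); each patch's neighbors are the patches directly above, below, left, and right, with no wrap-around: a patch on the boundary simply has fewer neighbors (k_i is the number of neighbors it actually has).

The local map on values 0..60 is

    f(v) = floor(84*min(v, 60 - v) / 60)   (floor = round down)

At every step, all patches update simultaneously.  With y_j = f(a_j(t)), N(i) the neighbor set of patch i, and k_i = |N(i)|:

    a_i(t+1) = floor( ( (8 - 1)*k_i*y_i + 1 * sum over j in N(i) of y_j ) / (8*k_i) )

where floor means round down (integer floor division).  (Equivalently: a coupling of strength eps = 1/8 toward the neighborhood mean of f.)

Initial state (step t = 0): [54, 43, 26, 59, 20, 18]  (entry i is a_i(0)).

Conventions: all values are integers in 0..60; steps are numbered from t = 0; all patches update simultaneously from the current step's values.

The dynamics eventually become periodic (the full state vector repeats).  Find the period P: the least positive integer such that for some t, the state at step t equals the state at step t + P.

Answer: 4
Key observation: The state at step 23, [31, 39, 39, 39, 39, 39], reappears at step 27 — and no state repeats earlier — so the cycle the system enters has period 4.

Derivation:
t=0: [54, 43, 26, 59, 20, 18]
t=1: [8, 23, 34, 3, 26, 25]
t=2: [11, 31, 35, 6, 34, 35]
t=3: [16, 38, 35, 10, 34, 35]
t=4: [22, 30, 34, 15, 34, 35]
t=5: [30, 41, 36, 22, 35, 35]
t=6: [40, 27, 32, 31, 34, 34]
t=7: [29, 36, 38, 39, 36, 36]
t=8: [38, 33, 30, 29, 32, 32]
t=9: [31, 37, 41, 39, 38, 39]
t=10: [38, 32, 26, 29, 30, 28]
t=11: [31, 38, 36, 39, 41, 39]
t=12: [38, 30, 32, 29, 26, 29]
t=13: [31, 41, 39, 39, 36, 39]
t=14: [38, 27, 28, 29, 32, 29]
t=15: [31, 36, 38, 39, 39, 39]
t=16: [38, 33, 30, 29, 29, 29]
t=17: [31, 37, 41, 39, 39, 40]
t=18: [38, 31, 26, 29, 29, 27]
t=19: [31, 39, 36, 39, 39, 37]
t=20: [38, 29, 32, 29, 29, 31]
t=21: [31, 39, 39, 39, 40, 39]
t=22: [38, 29, 29, 29, 28, 28]
t=23: [31, 39, 39, 39, 39, 39]
t=24: [38, 29, 29, 29, 29, 29]
t=25: [31, 39, 40, 39, 40, 40]
t=26: [38, 29, 28, 29, 28, 28]
t=27: [31, 39, 39, 39, 39, 39]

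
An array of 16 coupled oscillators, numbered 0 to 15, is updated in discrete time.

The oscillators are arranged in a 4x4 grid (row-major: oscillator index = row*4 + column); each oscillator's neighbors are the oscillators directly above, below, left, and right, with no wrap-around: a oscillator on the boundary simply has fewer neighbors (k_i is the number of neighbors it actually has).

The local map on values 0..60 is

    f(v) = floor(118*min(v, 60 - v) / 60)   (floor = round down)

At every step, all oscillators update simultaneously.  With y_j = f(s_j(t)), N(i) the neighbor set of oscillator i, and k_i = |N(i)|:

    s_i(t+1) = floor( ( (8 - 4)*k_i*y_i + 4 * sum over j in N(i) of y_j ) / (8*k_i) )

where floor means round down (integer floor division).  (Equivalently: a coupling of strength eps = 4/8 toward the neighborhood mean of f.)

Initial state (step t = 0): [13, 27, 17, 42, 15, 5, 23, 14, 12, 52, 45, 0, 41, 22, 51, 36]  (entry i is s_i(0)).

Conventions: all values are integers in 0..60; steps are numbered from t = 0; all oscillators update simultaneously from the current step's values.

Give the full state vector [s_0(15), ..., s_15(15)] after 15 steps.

Answer: [44, 47, 50, 29, 49, 51, 52, 25, 51, 52, 49, 28, 43, 42, 41, 30]

Derivation:
t=0: [13, 27, 17, 42, 15, 5, 23, 14, 12, 52, 45, 0, 41, 22, 51, 36]
t=1: [33, 37, 38, 32, 24, 22, 34, 26, 25, 20, 24, 17, 35, 33, 28, 27]
t=2: [49, 45, 46, 51, 47, 44, 48, 48, 47, 43, 45, 41, 50, 50, 53, 48]
t=3: [24, 27, 25, 21, 25, 29, 25, 24, 25, 29, 27, 31, 20, 20, 18, 24]
t=4: [49, 52, 48, 44, 50, 54, 50, 48, 48, 53, 51, 53, 41, 41, 40, 46]
t=5: [19, 16, 22, 27, 18, 13, 18, 22, 23, 17, 19, 17, 33, 33, 33, 26]
t=6: [35, 33, 41, 48, 35, 29, 36, 41, 42, 36, 37, 38, 51, 49, 50, 47]
t=7: [50, 50, 39, 30, 48, 53, 45, 37, 36, 43, 42, 39, 22, 24, 24, 28]
t=8: [20, 21, 38, 51, 24, 19, 31, 44, 40, 34, 36, 43, 45, 44, 46, 49]
t=9: [41, 40, 40, 27, 42, 43, 48, 33, 40, 44, 44, 33, 32, 33, 30, 25]
t=10: [37, 37, 38, 49, 35, 32, 31, 48, 39, 35, 36, 48, 50, 50, 51, 52]
t=11: [46, 46, 42, 27, 48, 52, 49, 28, 40, 44, 41, 25, 24, 23, 22, 17]
t=12: [26, 26, 34, 49, 25, 20, 28, 48, 36, 32, 36, 45, 44, 42, 40, 39]
t=13: [50, 49, 46, 29, 47, 45, 47, 29, 46, 48, 45, 33, 36, 38, 40, 37]
t=14: [21, 23, 30, 49, 25, 26, 30, 51, 29, 27, 32, 48, 41, 39, 39, 45]
t=15: [44, 47, 50, 29, 49, 51, 52, 25, 51, 52, 49, 28, 43, 42, 41, 30]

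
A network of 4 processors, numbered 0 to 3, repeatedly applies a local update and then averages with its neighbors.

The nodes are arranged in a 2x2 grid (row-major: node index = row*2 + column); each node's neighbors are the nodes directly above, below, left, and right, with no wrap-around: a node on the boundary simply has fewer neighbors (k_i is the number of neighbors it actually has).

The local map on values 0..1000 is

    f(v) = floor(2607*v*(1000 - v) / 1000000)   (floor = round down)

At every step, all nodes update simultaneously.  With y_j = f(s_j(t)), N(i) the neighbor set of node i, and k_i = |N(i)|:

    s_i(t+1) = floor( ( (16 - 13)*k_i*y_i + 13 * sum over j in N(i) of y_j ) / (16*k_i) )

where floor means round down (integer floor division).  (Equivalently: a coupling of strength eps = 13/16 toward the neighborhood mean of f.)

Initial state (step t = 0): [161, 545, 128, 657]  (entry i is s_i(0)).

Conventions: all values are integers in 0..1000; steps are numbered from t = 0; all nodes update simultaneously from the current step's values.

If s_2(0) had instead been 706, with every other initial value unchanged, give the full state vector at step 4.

Answer: [627, 625, 625, 627]
Key observation: This trace re-runs the system from the modified initial state.

Derivation:
t=0: [161, 545, 706, 657]
t=1: [548, 502, 482, 592]
t=2: [649, 639, 639, 646]
t=3: [599, 595, 595, 600]
t=4: [627, 625, 625, 627]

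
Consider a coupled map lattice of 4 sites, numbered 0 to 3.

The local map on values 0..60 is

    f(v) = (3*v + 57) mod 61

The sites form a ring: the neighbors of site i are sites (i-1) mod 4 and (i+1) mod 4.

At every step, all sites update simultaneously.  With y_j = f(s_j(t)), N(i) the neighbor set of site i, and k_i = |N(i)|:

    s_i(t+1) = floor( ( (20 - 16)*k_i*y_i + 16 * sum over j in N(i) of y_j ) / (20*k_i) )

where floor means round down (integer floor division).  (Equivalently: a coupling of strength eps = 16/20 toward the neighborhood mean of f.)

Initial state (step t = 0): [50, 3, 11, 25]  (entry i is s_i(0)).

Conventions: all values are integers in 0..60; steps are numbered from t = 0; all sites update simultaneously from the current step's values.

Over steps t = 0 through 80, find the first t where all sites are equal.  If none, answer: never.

Simulating step by step:
t=0: [50, 3, 11, 25]  (not all equal)
t=1: [10, 22, 11, 23]  (not all equal)
t=2: [7, 22, 7, 22]  (not all equal)
t=3: [4, 13, 4, 13]  (not all equal)
t=4: [29, 13, 29, 13]  (not all equal)
t=5: [32, 24, 32, 24]  (not all equal)
t=6: [11, 26, 11, 26]  (not all equal)
t=7: [16, 25, 16, 25]  (not all equal)
t=8: [16, 37, 16, 37]  (not all equal)
t=9: [45, 44, 45, 44]  (not all equal)
t=10: [6, 8, 6, 8]  (not all equal)
t=11: [18, 15, 18, 15]  (not all equal)
t=12: [42, 48, 42, 48]  (not all equal)
t=13: [14, 3, 14, 3]  (not all equal)
t=14: [11, 31, 11, 31]  (not all equal)
t=15: [28, 28, 28, 28]  (all equal)

Answer: 15
Key observation: Synchronization is absorbing here: once all sites are equal they stay equal, and step 15 is the first all-equal step.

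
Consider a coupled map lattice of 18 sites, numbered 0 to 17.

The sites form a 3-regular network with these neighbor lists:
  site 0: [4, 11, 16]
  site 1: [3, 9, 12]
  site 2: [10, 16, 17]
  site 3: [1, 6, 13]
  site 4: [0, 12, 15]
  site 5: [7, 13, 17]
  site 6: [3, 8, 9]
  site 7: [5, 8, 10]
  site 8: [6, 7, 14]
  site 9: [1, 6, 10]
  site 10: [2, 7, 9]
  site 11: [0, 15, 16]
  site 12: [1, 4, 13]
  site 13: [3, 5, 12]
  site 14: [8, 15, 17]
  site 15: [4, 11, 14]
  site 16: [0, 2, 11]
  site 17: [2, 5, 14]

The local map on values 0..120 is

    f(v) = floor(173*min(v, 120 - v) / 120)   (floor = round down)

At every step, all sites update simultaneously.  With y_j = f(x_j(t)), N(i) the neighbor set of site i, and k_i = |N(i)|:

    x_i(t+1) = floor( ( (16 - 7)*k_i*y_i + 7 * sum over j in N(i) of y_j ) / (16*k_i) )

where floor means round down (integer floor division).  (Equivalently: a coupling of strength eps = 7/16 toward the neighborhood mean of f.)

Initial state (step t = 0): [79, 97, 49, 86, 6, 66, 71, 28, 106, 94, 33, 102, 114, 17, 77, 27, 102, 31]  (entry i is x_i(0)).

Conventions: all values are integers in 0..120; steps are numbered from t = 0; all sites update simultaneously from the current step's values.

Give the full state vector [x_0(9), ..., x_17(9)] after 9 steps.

Simulating step by step:
t=0: [79, 97, 49, 86, 6, 66, 71, 28, 106, 94, 33, 102, 114, 17, 77, 27, 102, 31]
t=1: [41, 32, 56, 46, 19, 59, 54, 43, 36, 42, 47, 31, 13, 33, 49, 35, 36, 55]
t=2: [50, 46, 73, 61, 33, 75, 69, 63, 59, 61, 67, 48, 27, 51, 65, 48, 55, 78]
t=3: [68, 67, 69, 78, 52, 67, 78, 78, 81, 79, 76, 70, 48, 68, 75, 67, 74, 64]
t=4: [72, 70, 71, 64, 73, 73, 59, 62, 58, 62, 63, 72, 71, 71, 66, 73, 69, 76]
t=5: [69, 74, 71, 78, 67, 69, 83, 80, 82, 81, 80, 69, 69, 71, 74, 68, 71, 66]
t=6: [73, 64, 69, 61, 74, 70, 54, 58, 56, 57, 58, 72, 71, 69, 67, 72, 70, 73]
t=7: [67, 79, 73, 81, 67, 73, 79, 80, 79, 81, 81, 69, 71, 74, 74, 69, 70, 69]
t=8: [74, 59, 67, 58, 74, 66, 58, 58, 59, 56, 57, 73, 68, 65, 67, 72, 72, 70]
t=9: [66, 82, 75, 82, 67, 77, 82, 82, 83, 81, 80, 67, 75, 78, 75, 69, 69, 73]

Answer: [66, 82, 75, 82, 67, 77, 82, 82, 83, 81, 80, 67, 75, 78, 75, 69, 69, 73]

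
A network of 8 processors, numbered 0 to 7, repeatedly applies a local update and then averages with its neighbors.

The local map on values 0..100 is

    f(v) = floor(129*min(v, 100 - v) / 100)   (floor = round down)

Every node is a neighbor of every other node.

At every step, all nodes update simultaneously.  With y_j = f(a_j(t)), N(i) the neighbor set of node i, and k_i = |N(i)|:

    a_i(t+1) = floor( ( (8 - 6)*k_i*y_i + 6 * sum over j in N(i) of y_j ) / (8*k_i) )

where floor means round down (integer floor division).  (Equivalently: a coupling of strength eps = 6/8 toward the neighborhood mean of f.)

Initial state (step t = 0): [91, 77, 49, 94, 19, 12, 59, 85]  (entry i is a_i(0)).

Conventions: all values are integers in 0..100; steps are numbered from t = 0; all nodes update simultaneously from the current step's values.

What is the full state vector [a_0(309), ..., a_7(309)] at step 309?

Answer: [61, 61, 61, 61, 61, 61, 61, 61]
Key observation: The state at step 7, [59, 59, 59, 59, 59, 59, 59, 59], reappears at step 13: the system is in a cycle of period 6 from step 7 on.  Therefore the state at step 309 equals the state at step 7 + ((309 - 7) mod 6) = 9, which is [61, 61, 61, 61, 61, 61, 61, 61].

Derivation:
t=0: [91, 77, 49, 94, 19, 12, 59, 85]
t=1: [25, 27, 32, 24, 27, 25, 31, 26]
t=2: [34, 34, 35, 33, 34, 34, 35, 34]
t=3: [43, 43, 43, 43, 43, 43, 43, 43]
t=4: [55, 55, 55, 55, 55, 55, 55, 55]
t=5: [58, 58, 58, 58, 58, 58, 58, 58]
t=6: [54, 54, 54, 54, 54, 54, 54, 54]
t=7: [59, 59, 59, 59, 59, 59, 59, 59]
t=8: [52, 52, 52, 52, 52, 52, 52, 52]
t=9: [61, 61, 61, 61, 61, 61, 61, 61]
t=10: [50, 50, 50, 50, 50, 50, 50, 50]
t=11: [64, 64, 64, 64, 64, 64, 64, 64]
t=12: [46, 46, 46, 46, 46, 46, 46, 46]
t=13: [59, 59, 59, 59, 59, 59, 59, 59]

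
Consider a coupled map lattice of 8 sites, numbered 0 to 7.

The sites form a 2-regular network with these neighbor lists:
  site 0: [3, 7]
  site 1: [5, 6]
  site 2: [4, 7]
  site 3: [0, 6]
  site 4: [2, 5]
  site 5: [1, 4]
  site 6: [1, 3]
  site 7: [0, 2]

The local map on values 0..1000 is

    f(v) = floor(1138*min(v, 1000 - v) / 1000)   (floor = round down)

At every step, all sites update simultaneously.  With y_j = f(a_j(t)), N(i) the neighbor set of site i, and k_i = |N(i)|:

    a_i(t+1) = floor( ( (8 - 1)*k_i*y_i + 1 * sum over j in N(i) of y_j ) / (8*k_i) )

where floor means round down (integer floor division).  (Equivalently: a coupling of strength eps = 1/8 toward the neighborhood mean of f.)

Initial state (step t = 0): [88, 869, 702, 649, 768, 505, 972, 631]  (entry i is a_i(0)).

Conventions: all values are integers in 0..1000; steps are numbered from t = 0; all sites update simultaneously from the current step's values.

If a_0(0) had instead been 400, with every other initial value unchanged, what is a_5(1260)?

Simulating step by step:
t=0: [400, 869, 702, 649, 768, 505, 972, 631]
t=1: [449, 167, 339, 379, 287, 518, 61, 416]
t=2: [502, 204, 386, 413, 343, 511, 99, 469]
t=3: [557, 244, 441, 452, 403, 525, 141, 529]
t=4: [506, 286, 500, 491, 465, 518, 189, 530]
t=5: [560, 332, 564, 536, 532, 532, 243, 537]
t=6: [503, 380, 500, 510, 529, 522, 298, 522]
t=7: [563, 433, 565, 543, 537, 535, 358, 546]
t=8: [499, 489, 498, 511, 524, 526, 419, 513]
t=9: [565, 549, 563, 551, 542, 540, 486, 555]
t=10: [496, 516, 499, 511, 519, 522, 547, 504]
t=11: [563, 547, 565, 553, 548, 543, 519, 564]
t=12: [497, 517, 496, 509, 513, 519, 542, 496]
t=13: [564, 547, 563, 556, 554, 547, 525, 564]
t=14: [496, 516, 497, 506, 506, 514, 536, 496]
t=15: [563, 548, 564, 560, 561, 553, 531, 564]
t=16: [497, 514, 496, 501, 499, 507, 529, 496]
t=17: [565, 552, 564, 564, 566, 560, 538, 564]
t=18: [495, 509, 495, 497, 493, 500, 522, 495]
t=19: [563, 557, 562, 563, 561, 567, 545, 563]
t=20: [497, 504, 498, 498, 498, 493, 514, 497]
t=21: [565, 563, 565, 565, 565, 561, 554, 565]
t=22: [495, 497, 495, 495, 495, 498, 505, 495]
t=23: [563, 564, 563, 563, 563, 565, 563, 563]
t=24: [497, 496, 497, 497, 496, 495, 496, 497]
t=25: [565, 563, 564, 564, 564, 563, 564, 565]
t=26: [495, 496, 495, 495, 496, 496, 496, 495]
t=27: [563, 564, 563, 563, 563, 564, 563, 563]
t=28: [497, 496, 497, 497, 496, 496, 496, 497]
t=29: [565, 564, 564, 564, 564, 564, 564, 565]
t=30: [495, 496, 495, 495, 496, 496, 496, 495]

Answer: a_5(1260) = 496
Key observation: The state at step 26, [495, 496, 495, 495, 496, 496, 496, 495], reappears at step 30: the system is in a cycle of period 4 from step 26 on.  Therefore the state at step 1260 equals the state at step 26 + ((1260 - 26) mod 4) = 28, which is [497, 496, 497, 497, 496, 496, 496, 497].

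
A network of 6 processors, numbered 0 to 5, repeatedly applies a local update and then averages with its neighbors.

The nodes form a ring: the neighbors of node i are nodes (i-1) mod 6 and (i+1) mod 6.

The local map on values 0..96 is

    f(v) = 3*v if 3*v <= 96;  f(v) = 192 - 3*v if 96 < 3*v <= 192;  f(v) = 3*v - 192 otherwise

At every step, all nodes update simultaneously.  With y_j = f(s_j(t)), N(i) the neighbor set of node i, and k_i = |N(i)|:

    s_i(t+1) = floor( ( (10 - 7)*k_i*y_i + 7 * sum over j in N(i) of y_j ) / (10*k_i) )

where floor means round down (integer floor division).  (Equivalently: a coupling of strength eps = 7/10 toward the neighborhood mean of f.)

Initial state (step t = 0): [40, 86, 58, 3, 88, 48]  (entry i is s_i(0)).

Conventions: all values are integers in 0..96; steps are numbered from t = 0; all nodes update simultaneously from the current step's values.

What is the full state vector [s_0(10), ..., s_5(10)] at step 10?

Simulating step by step:
t=0: [40, 86, 58, 3, 88, 48]
t=1: [61, 51, 31, 34, 41, 64]
t=2: [16, 47, 73, 83, 52, 27]
t=3: [60, 41, 45, 39, 59, 53]
t=4: [39, 44, 67, 47, 42, 19]
t=5: [63, 47, 41, 41, 57, 66]
t=6: [20, 40, 62, 52, 32, 10]
t=7: [53, 44, 39, 46, 51, 63]
t=8: [31, 55, 62, 56, 31, 26]
t=9: [64, 42, 19, 41, 63, 88]
t=10: [48, 39, 64, 41, 50, 22]

Answer: [48, 39, 64, 41, 50, 22]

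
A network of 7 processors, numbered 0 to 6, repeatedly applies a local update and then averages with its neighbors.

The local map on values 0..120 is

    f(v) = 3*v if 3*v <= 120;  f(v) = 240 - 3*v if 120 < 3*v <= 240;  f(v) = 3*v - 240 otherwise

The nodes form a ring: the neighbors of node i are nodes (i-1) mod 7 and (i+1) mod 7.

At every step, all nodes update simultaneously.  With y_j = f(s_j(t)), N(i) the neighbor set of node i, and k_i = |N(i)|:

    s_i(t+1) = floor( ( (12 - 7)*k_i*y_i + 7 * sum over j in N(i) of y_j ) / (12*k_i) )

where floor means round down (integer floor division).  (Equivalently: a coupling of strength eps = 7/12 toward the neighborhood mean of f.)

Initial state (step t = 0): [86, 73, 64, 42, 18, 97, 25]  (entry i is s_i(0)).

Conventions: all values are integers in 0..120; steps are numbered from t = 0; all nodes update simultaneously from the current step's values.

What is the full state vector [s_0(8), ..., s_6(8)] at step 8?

Simulating step by step:
t=0: [86, 73, 64, 42, 18, 97, 25]
t=1: [35, 28, 59, 77, 70, 58, 51]
t=2: [93, 84, 53, 30, 34, 61, 86]
t=3: [25, 40, 63, 90, 85, 58, 35]
t=4: [96, 86, 65, 31, 34, 62, 84]
t=5: [28, 34, 51, 81, 85, 55, 34]
t=6: [94, 92, 66, 31, 29, 65, 88]
t=7: [35, 39, 55, 76, 76, 51, 35]
t=8: [108, 101, 68, 30, 33, 70, 99]

Answer: [108, 101, 68, 30, 33, 70, 99]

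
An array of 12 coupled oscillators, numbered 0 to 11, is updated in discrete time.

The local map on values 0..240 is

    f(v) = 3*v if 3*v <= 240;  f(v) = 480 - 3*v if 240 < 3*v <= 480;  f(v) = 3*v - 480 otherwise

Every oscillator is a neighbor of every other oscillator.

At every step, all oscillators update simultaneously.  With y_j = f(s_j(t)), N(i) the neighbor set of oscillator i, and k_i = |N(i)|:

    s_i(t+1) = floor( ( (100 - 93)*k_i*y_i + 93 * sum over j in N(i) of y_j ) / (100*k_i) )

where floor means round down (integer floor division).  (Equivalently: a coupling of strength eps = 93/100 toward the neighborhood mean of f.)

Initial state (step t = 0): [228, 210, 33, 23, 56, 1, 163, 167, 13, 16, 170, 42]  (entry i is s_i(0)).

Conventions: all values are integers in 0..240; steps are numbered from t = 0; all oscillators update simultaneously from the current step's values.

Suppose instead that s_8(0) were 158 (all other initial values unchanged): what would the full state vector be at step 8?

Simulating step by step:
t=0: [228, 210, 33, 23, 56, 1, 163, 167, 158, 16, 170, 42]
t=1: [75, 76, 77, 77, 76, 78, 78, 78, 78, 78, 78, 77]
t=2: [231, 231, 231, 231, 231, 231, 231, 231, 231, 231, 231, 231]
t=3: [213, 213, 213, 213, 213, 213, 213, 213, 213, 213, 213, 213]
t=4: [159, 159, 159, 159, 159, 159, 159, 159, 159, 159, 159, 159]
t=5: [3, 3, 3, 3, 3, 3, 3, 3, 3, 3, 3, 3]
t=6: [9, 9, 9, 9, 9, 9, 9, 9, 9, 9, 9, 9]
t=7: [27, 27, 27, 27, 27, 27, 27, 27, 27, 27, 27, 27]
t=8: [81, 81, 81, 81, 81, 81, 81, 81, 81, 81, 81, 81]

Answer: [81, 81, 81, 81, 81, 81, 81, 81, 81, 81, 81, 81]
Key observation: This trace re-runs the system from the modified initial state.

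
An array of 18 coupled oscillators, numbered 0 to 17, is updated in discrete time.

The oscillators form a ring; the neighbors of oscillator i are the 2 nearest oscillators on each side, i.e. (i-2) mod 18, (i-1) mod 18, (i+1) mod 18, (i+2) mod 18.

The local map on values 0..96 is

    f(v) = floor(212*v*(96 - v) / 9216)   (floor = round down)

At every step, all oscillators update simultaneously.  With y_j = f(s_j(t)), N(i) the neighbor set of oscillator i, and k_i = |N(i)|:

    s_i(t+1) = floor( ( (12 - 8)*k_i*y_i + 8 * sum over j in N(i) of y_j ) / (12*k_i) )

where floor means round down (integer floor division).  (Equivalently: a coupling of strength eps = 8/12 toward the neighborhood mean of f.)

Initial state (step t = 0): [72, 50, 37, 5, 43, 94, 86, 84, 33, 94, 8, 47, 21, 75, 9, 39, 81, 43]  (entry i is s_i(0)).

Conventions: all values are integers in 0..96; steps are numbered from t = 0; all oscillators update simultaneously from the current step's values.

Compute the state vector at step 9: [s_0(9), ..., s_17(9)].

Simulating step by step:
t=0: [72, 50, 37, 5, 43, 94, 86, 84, 33, 94, 8, 47, 21, 75, 9, 39, 81, 43]
t=1: [43, 42, 42, 29, 31, 18, 27, 20, 26, 24, 28, 32, 32, 38, 31, 39, 35, 45]
t=2: [51, 50, 49, 45, 43, 38, 39, 37, 40, 40, 43, 45, 46, 48, 48, 49, 49, 51]
t=3: [52, 52, 52, 51, 51, 50, 50, 50, 51, 51, 51, 52, 52, 52, 52, 52, 52, 52]
t=4: [52, 52, 52, 52, 52, 52, 52, 52, 52, 52, 52, 52, 52, 52, 52, 52, 52, 52]
t=5: [52, 52, 52, 52, 52, 52, 52, 52, 52, 52, 52, 52, 52, 52, 52, 52, 52, 52]
t=6: [52, 52, 52, 52, 52, 52, 52, 52, 52, 52, 52, 52, 52, 52, 52, 52, 52, 52]
t=7: [52, 52, 52, 52, 52, 52, 52, 52, 52, 52, 52, 52, 52, 52, 52, 52, 52, 52]
t=8: [52, 52, 52, 52, 52, 52, 52, 52, 52, 52, 52, 52, 52, 52, 52, 52, 52, 52]
t=9: [52, 52, 52, 52, 52, 52, 52, 52, 52, 52, 52, 52, 52, 52, 52, 52, 52, 52]

Answer: [52, 52, 52, 52, 52, 52, 52, 52, 52, 52, 52, 52, 52, 52, 52, 52, 52, 52]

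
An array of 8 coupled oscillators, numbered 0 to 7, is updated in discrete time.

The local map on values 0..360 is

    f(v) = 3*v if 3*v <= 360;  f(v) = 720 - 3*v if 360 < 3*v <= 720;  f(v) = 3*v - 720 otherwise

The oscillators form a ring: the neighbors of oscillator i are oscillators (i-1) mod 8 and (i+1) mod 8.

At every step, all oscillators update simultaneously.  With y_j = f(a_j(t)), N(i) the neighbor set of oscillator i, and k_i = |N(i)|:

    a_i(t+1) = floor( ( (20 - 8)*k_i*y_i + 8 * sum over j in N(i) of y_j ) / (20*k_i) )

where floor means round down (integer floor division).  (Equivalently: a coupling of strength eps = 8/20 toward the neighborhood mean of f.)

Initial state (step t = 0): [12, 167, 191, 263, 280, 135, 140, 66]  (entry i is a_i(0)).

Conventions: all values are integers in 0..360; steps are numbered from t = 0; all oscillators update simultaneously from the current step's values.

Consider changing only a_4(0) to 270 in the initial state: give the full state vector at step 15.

Simulating step by step:
t=0: [12, 167, 191, 263, 270, 135, 140, 66]
t=1: [105, 168, 145, 88, 130, 267, 282, 186]
t=2: [264, 249, 267, 281, 267, 139, 124, 185]
t=3: [81, 46, 78, 106, 133, 267, 302, 183]
t=4: [207, 178, 231, 301, 272, 150, 162, 188]
t=5: [127, 136, 90, 134, 148, 228, 225, 160]
t=6: [313, 309, 288, 300, 236, 85, 82, 220]
t=7: [184, 196, 163, 139, 94, 204, 210, 129]
t=8: [193, 159, 225, 284, 251, 139, 142, 251]
t=9: [139, 183, 102, 94, 106, 247, 243, 106]
t=10: [279, 224, 274, 294, 251, 78, 73, 253]
t=11: [87, 72, 103, 124, 99, 190, 186, 90]
t=12: [253, 243, 298, 330, 277, 181, 181, 246]
t=13: [28, 48, 160, 219, 156, 163, 145, 54]
t=14: [111, 151, 185, 136, 210, 246, 249, 171]
t=15: [294, 259, 214, 238, 120, 34, 61, 196]

Answer: [294, 259, 214, 238, 120, 34, 61, 196]
Key observation: This trace re-runs the system from the modified initial state.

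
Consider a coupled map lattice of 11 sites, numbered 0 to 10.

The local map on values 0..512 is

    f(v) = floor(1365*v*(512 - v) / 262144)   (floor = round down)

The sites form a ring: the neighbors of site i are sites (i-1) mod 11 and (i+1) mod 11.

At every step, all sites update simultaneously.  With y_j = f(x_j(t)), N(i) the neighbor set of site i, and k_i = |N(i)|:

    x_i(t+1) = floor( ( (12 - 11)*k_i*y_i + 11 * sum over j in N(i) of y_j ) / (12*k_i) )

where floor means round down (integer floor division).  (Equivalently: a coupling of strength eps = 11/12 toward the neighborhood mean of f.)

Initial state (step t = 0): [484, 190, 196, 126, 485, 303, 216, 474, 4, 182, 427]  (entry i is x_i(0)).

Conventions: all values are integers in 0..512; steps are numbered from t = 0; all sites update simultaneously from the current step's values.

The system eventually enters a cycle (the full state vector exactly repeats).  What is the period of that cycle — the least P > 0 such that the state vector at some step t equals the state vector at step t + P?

Answer: 2
Key observation: The state at step 9, [319, 319, 319, 319, 319, 319, 319, 320, 320, 320, 320], reappears at step 11 — and no state repeats earlier — so the cycle the system enters has period 2.

Derivation:
t=0: [484, 190, 196, 126, 485, 303, 216, 474, 4, 182, 427]
t=1: [237, 206, 288, 199, 272, 210, 221, 164, 186, 116, 190]
t=2: [324, 336, 326, 335, 328, 335, 315, 322, 271, 310, 291]
t=3: [320, 315, 308, 313, 308, 317, 313, 330, 323, 336, 322]
t=4: [320, 323, 323, 326, 322, 325, 317, 319, 310, 316, 313]
t=5: [320, 317, 316, 317, 315, 319, 318, 323, 321, 324, 320]
t=6: [319, 320, 321, 322, 320, 321, 318, 319, 317, 318, 318]
t=7: [320, 319, 318, 318, 318, 319, 319, 320, 320, 321, 320]
t=8: [319, 320, 320, 321, 320, 320, 319, 319, 319, 319, 319]
t=9: [319, 319, 319, 319, 319, 319, 319, 320, 320, 320, 320]
t=10: [319, 320, 320, 320, 320, 320, 319, 319, 319, 319, 319]
t=11: [319, 319, 319, 319, 319, 319, 319, 320, 320, 320, 320]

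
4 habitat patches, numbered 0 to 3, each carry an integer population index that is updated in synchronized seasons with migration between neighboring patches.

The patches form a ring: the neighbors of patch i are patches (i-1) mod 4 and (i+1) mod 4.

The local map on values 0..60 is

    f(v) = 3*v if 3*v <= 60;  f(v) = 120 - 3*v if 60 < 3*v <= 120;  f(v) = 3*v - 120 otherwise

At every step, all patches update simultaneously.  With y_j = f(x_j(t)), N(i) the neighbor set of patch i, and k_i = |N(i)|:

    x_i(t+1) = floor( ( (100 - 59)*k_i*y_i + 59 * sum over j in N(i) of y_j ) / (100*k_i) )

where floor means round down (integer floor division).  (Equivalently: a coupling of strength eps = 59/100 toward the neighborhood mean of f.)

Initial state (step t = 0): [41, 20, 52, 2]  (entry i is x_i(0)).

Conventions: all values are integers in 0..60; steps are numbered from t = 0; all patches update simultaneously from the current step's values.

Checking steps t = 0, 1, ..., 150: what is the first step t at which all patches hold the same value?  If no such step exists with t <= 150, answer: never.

Simulating step by step:
t=0: [41, 20, 52, 2]  (not all equal)
t=1: [20, 36, 34, 13]  (not all equal)
t=2: [39, 27, 22, 39]  (not all equal)
t=3: [13, 32, 34, 18]  (not all equal)
t=4: [39, 26, 30, 38]  (not all equal)
t=5: [15, 26, 26, 12]  (not all equal)
t=6: [41, 42, 40, 40]  (not all equal)
t=7: [3, 3, 1, 0]  (not all equal)
t=8: [6, 7, 3, 3]  (not all equal)
t=9: [16, 16, 12, 11]  (not all equal)
t=10: [43, 44, 38, 38]  (not all equal)
t=11: [9, 9, 7, 6]  (not all equal)
t=12: [24, 25, 21, 21]  (not all equal)
t=13: [49, 49, 53, 54]  (not all equal)
t=14: [31, 30, 36, 36]  (not all equal)
t=15: [23, 23, 17, 16]  (not all equal)
t=16: [50, 51, 50, 49]  (not all equal)
t=17: [30, 31, 30, 28]  (not all equal)
t=18: [30, 28, 30, 32]  (not all equal)
t=19: [30, 32, 30, 27]  (not all equal)
t=20: [30, 27, 30, 33]  (not all equal)
t=21: [30, 33, 30, 26]  (not all equal)
t=22: [30, 26, 30, 34]  (not all equal)
t=23: [30, 34, 30, 25]  (not all equal)
t=24: [30, 25, 30, 36]  (not all equal)
t=25: [29, 36, 29, 22]  (not all equal)
t=26: [33, 24, 33, 41]  (not all equal)
t=27: [23, 32, 23, 13]  (not all equal)
t=28: [39, 39, 39, 46]  (not all equal)
t=29: [7, 3, 7, 9]  (not all equal)
t=30: [19, 16, 19, 23]  (not all equal)
t=31: [52, 53, 52, 54]  (not all equal)
t=32: [38, 37, 38, 38]  (not all equal)
t=33: [6, 7, 6, 6]  (not all equal)
t=34: [18, 19, 18, 18]  (not all equal)
t=35: [54, 55, 54, 54]  (not all equal)
t=36: [42, 43, 42, 42]  (not all equal)
t=37: [6, 7, 6, 6]  (not all equal)

Answer: never
Key observation: The state at step 33 reappears at step 37 — the system is in a cycle of period 4 from step 33 on.  No step 0..37 is synchronized, and the cycle repeats forever, so no step up to 150 (or ever) has all patches equal.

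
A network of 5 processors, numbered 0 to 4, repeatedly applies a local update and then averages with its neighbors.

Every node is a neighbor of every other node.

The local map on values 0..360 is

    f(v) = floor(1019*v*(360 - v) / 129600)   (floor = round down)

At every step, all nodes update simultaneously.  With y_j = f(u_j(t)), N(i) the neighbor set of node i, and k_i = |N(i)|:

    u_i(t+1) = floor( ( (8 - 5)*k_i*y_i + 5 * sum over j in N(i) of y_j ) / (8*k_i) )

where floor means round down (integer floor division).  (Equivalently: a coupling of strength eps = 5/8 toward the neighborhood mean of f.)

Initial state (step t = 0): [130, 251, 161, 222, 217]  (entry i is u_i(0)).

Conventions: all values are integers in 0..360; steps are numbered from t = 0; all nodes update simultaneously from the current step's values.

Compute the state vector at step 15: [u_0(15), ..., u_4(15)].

Simulating step by step:
t=0: [130, 251, 161, 222, 217]
t=1: [236, 232, 239, 237, 238]
t=2: [229, 230, 228, 229, 229]
t=3: [235, 235, 235, 235, 235]
t=4: [230, 230, 230, 230, 230]
t=5: [235, 235, 235, 235, 235]
t=6: [230, 230, 230, 230, 230]
t=7: [235, 235, 235, 235, 235]
t=8: [230, 230, 230, 230, 230]
t=9: [235, 235, 235, 235, 235]
t=10: [230, 230, 230, 230, 230]
t=11: [235, 235, 235, 235, 235]
t=12: [230, 230, 230, 230, 230]
t=13: [235, 235, 235, 235, 235]
t=14: [230, 230, 230, 230, 230]
t=15: [235, 235, 235, 235, 235]

Answer: [235, 235, 235, 235, 235]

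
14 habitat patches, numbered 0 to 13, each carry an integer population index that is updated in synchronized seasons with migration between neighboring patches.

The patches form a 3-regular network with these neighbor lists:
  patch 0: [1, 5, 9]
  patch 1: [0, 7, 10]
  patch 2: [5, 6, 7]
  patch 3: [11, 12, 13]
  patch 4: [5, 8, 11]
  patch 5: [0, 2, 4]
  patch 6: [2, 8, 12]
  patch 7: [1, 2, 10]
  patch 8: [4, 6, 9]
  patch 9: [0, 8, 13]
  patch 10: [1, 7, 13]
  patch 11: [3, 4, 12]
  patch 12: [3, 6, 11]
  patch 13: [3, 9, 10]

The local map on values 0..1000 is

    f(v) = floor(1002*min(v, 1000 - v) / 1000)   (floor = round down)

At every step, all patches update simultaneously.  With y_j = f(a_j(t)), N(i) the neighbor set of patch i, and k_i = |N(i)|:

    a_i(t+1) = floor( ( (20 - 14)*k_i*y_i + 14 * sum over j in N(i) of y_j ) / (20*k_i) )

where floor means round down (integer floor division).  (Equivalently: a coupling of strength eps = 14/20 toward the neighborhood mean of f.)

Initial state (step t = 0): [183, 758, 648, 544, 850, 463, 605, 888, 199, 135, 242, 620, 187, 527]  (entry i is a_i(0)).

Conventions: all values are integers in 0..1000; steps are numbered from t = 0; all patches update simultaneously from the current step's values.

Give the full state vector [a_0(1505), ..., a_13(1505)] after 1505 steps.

Answer: [272, 272, 272, 272, 272, 272, 272, 272, 272, 272, 272, 272, 272, 272]
Key observation: The state at step 28, [272, 272, 272, 272, 272, 272, 272, 272, 272, 272, 272, 272, 272, 272], reappears at step 29: the system is in a cycle of period 1 from step 28 on.  Therefore the state at step 1505 equals the state at step 28 + ((1505 - 28) mod 1) = 28, which is [272, 272, 272, 272, 272, 272, 272, 272, 272, 272, 272, 272, 272, 272].

Derivation:
t=0: [183, 758, 648, 544, 850, 463, 605, 888, 199, 135, 242, 620, 187, 527]
t=1: [250, 197, 331, 379, 288, 298, 290, 228, 218, 240, 265, 299, 343, 336]
t=2: [246, 232, 289, 341, 276, 292, 295, 253, 256, 259, 257, 325, 328, 307]
t=3: [256, 246, 282, 326, 286, 276, 292, 257, 270, 266, 261, 318, 322, 292]
t=4: [260, 254, 277, 315, 287, 275, 291, 261, 277, 270, 263, 313, 315, 286]
t=5: [264, 259, 276, 307, 287, 274, 290, 263, 280, 273, 265, 307, 308, 283]
t=6: [267, 262, 275, 301, 287, 275, 288, 265, 282, 274, 267, 302, 303, 282]
t=7: [269, 265, 275, 297, 286, 275, 287, 267, 282, 276, 268, 298, 298, 281]
t=8: [271, 267, 275, 293, 285, 276, 285, 268, 282, 276, 270, 294, 295, 280]
t=9: [272, 268, 275, 290, 284, 276, 284, 269, 282, 277, 271, 291, 291, 279]
t=10: [273, 269, 275, 287, 283, 276, 283, 270, 281, 277, 271, 289, 289, 279]
t=11: [273, 270, 275, 286, 282, 276, 282, 271, 281, 277, 272, 287, 287, 278]
t=12: [273, 271, 275, 284, 281, 276, 281, 271, 280, 277, 272, 285, 285, 278]
t=13: [274, 271, 275, 283, 280, 276, 280, 272, 279, 277, 272, 283, 283, 277]
t=14: [274, 272, 275, 281, 279, 276, 279, 272, 279, 276, 272, 282, 282, 277]
t=15: [274, 272, 275, 280, 279, 276, 278, 272, 278, 276, 273, 281, 281, 276]
t=16: [274, 272, 275, 279, 278, 276, 278, 272, 277, 276, 273, 280, 280, 276]
t=17: [274, 272, 275, 278, 277, 275, 277, 272, 277, 275, 273, 279, 279, 276]
t=18: [274, 272, 274, 278, 277, 275, 277, 272, 276, 275, 273, 278, 278, 275]
t=19: [274, 272, 274, 277, 276, 275, 276, 272, 276, 275, 273, 277, 277, 275]
t=20: [274, 272, 274, 276, 276, 274, 275, 272, 275, 275, 273, 276, 276, 275]
t=21: [273, 272, 273, 275, 275, 274, 275, 272, 275, 274, 273, 276, 275, 274]
t=22: [273, 272, 273, 275, 275, 273, 274, 272, 274, 274, 272, 275, 275, 274]
t=23: [273, 272, 273, 274, 274, 273, 274, 272, 274, 273, 272, 275, 274, 273]
t=24: [272, 272, 273, 274, 274, 273, 273, 272, 273, 273, 272, 274, 274, 273]
t=25: [272, 272, 272, 273, 273, 273, 273, 272, 273, 272, 272, 274, 273, 273]
t=26: [272, 272, 272, 273, 273, 272, 272, 272, 272, 272, 272, 273, 273, 272]
t=27: [272, 272, 272, 272, 272, 272, 272, 272, 272, 272, 272, 273, 272, 272]
t=28: [272, 272, 272, 272, 272, 272, 272, 272, 272, 272, 272, 272, 272, 272]
t=29: [272, 272, 272, 272, 272, 272, 272, 272, 272, 272, 272, 272, 272, 272]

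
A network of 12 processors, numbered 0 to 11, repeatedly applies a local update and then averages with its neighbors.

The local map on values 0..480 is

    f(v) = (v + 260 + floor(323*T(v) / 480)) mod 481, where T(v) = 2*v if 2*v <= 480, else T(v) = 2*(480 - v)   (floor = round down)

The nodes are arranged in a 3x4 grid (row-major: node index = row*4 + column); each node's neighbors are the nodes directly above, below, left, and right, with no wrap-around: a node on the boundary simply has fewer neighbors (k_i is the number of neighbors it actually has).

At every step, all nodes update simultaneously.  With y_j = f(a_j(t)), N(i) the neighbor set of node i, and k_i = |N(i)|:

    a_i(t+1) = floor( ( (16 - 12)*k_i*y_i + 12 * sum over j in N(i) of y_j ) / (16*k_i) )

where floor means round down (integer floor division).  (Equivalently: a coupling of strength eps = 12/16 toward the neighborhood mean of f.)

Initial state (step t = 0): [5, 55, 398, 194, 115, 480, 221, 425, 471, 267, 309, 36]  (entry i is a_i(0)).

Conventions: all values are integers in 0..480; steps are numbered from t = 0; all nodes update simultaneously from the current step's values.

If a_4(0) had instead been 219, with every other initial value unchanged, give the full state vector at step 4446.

Answer: [316, 316, 316, 316, 316, 316, 316, 316, 316, 316, 316, 316]
Key observation: The state at step 4, [316, 316, 316, 316, 316, 316, 316, 316, 316, 316, 316, 316], reappears at step 6: the system is in a cycle of period 2 from step 4 on.  Therefore the state at step 4446 equals the state at step 4 + ((4446 - 4) mod 2) = 4, which is [316, 316, 316, 316, 316, 316, 316, 316, 316, 316, 316, 316].

Derivation:
t=0: [5, 55, 398, 194, 219, 480, 221, 425, 471, 267, 309, 36]
t=1: [323, 301, 301, 270, 271, 310, 288, 288, 299, 292, 322, 309]
t=2: [322, 317, 324, 324, 320, 323, 320, 324, 325, 318, 320, 318]
t=3: [314, 313, 313, 312, 313, 314, 313, 313, 313, 313, 314, 313]
t=4: [316, 316, 316, 316, 316, 316, 316, 316, 316, 316, 316, 316]
t=5: [315, 315, 315, 315, 315, 315, 315, 315, 315, 315, 315, 315]
t=6: [316, 316, 316, 316, 316, 316, 316, 316, 316, 316, 316, 316]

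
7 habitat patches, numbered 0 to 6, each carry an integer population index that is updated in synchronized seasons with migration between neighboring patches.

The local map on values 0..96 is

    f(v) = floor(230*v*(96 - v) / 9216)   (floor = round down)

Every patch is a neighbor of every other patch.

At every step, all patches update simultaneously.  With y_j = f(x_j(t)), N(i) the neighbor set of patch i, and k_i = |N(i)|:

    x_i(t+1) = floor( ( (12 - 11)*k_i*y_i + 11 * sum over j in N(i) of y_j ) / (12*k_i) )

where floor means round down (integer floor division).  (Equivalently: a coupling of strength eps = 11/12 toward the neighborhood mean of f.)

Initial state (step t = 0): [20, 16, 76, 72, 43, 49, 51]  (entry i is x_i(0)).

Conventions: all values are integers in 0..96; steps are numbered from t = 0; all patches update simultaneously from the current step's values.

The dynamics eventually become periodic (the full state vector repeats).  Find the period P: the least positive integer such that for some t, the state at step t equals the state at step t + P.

Simulating step by step:
t=0: [20, 16, 76, 72, 43, 49, 51]
t=1: [46, 46, 46, 45, 44, 44, 44]
t=2: [57, 57, 57, 57, 57, 57, 57]
t=3: [55, 55, 55, 55, 55, 55, 55]
t=4: [56, 56, 56, 56, 56, 56, 56]
t=5: [55, 55, 55, 55, 55, 55, 55]

Answer: 2
Key observation: The state at step 3, [55, 55, 55, 55, 55, 55, 55], reappears at step 5 — and no state repeats earlier — so the cycle the system enters has period 2.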